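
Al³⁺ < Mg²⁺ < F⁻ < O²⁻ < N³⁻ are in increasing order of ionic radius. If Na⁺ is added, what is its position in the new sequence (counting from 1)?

3

All of these have 10 electrons (isoelectronic). With the same electron cloud, the ion with the most protons pulls it in tightest. Nuclear charges: Al³⁺ (Z=13), Mg²⁺ (Z=12), Na⁺ (Z=11), F⁻ (Z=9), O²⁻ (Z=8), N³⁻ (Z=7). Highest Z is smallest.
Putting Na⁺ in gives Al³⁺ < Mg²⁺ < Na⁺ < F⁻ < O²⁻ < N³⁻; it lands at slot 3.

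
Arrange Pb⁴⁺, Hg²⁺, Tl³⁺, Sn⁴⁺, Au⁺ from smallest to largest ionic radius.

Work out protons and electrons: Sn⁴⁺: 46 e⁻, Z=50, Pb⁴⁺: 78 e⁻, Z=82, Tl³⁺: 78 e⁻, Z=81, Hg²⁺: 78 e⁻, Z=80, Au⁺: 78 e⁻, Z=79. Sn⁴⁺ < Pb⁴⁺ (same group, 1 shell fewer); Pb⁴⁺ < Tl³⁺ (both 78 e⁻, Z=82>81); Tl³⁺ < Hg²⁺ (isoelectronic, higher Z=81 is smaller); Hg²⁺ < Au⁺ (isoelectronic, higher Z=80 is smaller).

Sn⁴⁺ < Pb⁴⁺ < Tl³⁺ < Hg²⁺ < Au⁺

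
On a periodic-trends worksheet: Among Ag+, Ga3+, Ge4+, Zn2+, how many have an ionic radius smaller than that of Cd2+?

Ge4+ (Z=32, 28 e⁻), Ga3+ (Z=31, 28 e⁻), Zn2+ (Z=30, 28 e⁻), Cd2+ (Z=48, 46 e⁻), Ag+ (Z=47, 46 e⁻). Ge4+ < Ga3+ (isoelectronic, higher Z=32 is smaller); Ga3+ < Zn2+ (isoelectronic, higher Z=31 is smaller); Zn2+ < Cd2+ (same group, period 4 vs 5); Cd2+ < Ag+ (both 46 e⁻, Z=48>47).
Relative to Cd2+, the ions that are smaller are Ge4+, Ga3+, Zn2+. That's 3.

3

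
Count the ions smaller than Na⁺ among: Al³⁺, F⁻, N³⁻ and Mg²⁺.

Each ion has 10 electrons. The ranking follows nuclear charge in reverse — greater Z gives a smaller radius. Al³⁺ (Z=13), Mg²⁺ (Z=12), Na⁺ (Z=11), F⁻ (Z=9), N³⁻ (Z=7).
Placing each against Na⁺: smaller — Al³⁺, Mg²⁺; larger — F⁻, N³⁻. Count: 2.

2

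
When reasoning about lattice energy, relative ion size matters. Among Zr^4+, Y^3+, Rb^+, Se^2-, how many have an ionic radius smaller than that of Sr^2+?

Isoelectronic series (36 e⁻ each). Size is set by nuclear charge: more protons means a smaller ion. Zr^4+ (Z=40), Y^3+ (Z=39), Sr^2+ (Z=38), Rb^+ (Z=37), Se^2- (Z=34).
Ordering all of them (including Sr^2+) by radius gives Zr^4+ < Y^3+ < Sr^2+ < Rb^+ < Se^2-. That's 2.

2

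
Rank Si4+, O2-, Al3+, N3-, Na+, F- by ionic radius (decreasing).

Isoelectronic series (10 e⁻ each). Size is set by nuclear charge: more protons means a smaller ion. Si4+ (Z=14), Al3+ (Z=13), Na+ (Z=11), F- (Z=9), O2- (Z=8), N3- (Z=7).

N3- > O2- > F- > Na+ > Al3+ > Si4+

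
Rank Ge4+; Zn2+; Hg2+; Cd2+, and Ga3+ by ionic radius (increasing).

Ge4+ < Ga3+ < Zn2+ < Cd2+ < Hg2+

First list Z and electron count for each: Ge4+: 28 e⁻, Z=32, Ga3+: 28 e⁻, Z=31, Zn2+: 28 e⁻, Z=30, Cd2+: 46 e⁻, Z=48, Hg2+: 78 e⁻, Z=80. Ge4+ < Ga3+ (isoelectronic, higher Z=32 is smaller); Ga3+ < Zn2+ (both 28 e⁻, Z=31>30); Zn2+ < Cd2+ (same group, period 4 vs 5); Cd2+ < Hg2+ (same group, 1 shell fewer).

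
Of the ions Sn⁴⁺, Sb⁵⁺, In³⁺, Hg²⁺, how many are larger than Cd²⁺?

Work out protons and electrons: Sb⁵⁺ (Z=51, 46 e⁻), Sn⁴⁺ (Z=50, 46 e⁻), In³⁺ (Z=49, 46 e⁻), Cd²⁺ (Z=48, 46 e⁻), Hg²⁺ (Z=80, 78 e⁻). Sb⁵⁺ < Sn⁴⁺ (both 46 e⁻, Z=51>50); Sn⁴⁺ < In³⁺ (both 46 e⁻, Z=50>49); In³⁺ < Cd²⁺ (isoelectronic, higher Z=49 is smaller); Cd²⁺ < Hg²⁺ (same group, period 5 vs 6).
Ordering all of them (including Cd²⁺) by radius gives Sb⁵⁺ < Sn⁴⁺ < In³⁺ < Cd²⁺ < Hg²⁺. So 1 is larger.

1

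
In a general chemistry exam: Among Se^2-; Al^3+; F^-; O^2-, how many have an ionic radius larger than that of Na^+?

Al^3+ has 10 e⁻ (Z=13), Na^+ has 10 e⁻ (Z=11), F^- has 10 e⁻ (Z=9), O^2- has 10 e⁻ (Z=8), Se^2- has 36 e⁻ (Z=34). Al^3+ < Na^+ (both 10 e⁻, Z=13>11); Na^+ < F^- (both 10 e⁻, Z=11>9); F^- < O^2- (isoelectronic, higher Z=9 is smaller); O^2- < Se^2- (same group, 2 shells fewer).
Placing each against Na^+: smaller — Al^3+; larger — F^-, O^2-, Se^2-. That's 3.

3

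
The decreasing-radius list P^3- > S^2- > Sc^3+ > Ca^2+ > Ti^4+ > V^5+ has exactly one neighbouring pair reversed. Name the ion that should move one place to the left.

Ca^2+

Check each adjacent pair. Sc^3+ and Ca^2+ are reversed: they are isoelectronic (18 e⁻) and Sc has more protons than Ca (21 vs 20), making Sc^3+ smaller. No other neighbouring pair contradicts the periodic trends, so Ca^2+ is the ion listed too late.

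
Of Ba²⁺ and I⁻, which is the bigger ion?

I⁻

Each ion has 54 electrons. The ranking follows nuclear charge in reverse — greater Z gives a smaller radius. Ba²⁺ (Z=56), I⁻ (Z=53).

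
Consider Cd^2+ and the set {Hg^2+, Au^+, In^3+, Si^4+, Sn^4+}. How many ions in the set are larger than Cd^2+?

2

First list Z and electron count for each: Si^4+: 10 e⁻, Z=14, Sn^4+: 46 e⁻, Z=50, In^3+: 46 e⁻, Z=49, Cd^2+: 46 e⁻, Z=48, Hg^2+: 78 e⁻, Z=80, Au^+: 78 e⁻, Z=79. Si^4+ < Sn^4+ (same group, 2 shells fewer); Sn^4+ < In^3+ (both 46 e⁻, Z=50>49); In^3+ < Cd^2+ (isoelectronic, higher Z=49 is smaller); Cd^2+ < Hg^2+ (same group, period 5 vs 6); Hg^2+ < Au^+ (both 78 e⁻, Z=80>79).
Placing each against Cd^2+: smaller — Si^4+, Sn^4+, In^3+; larger — Hg^2+, Au^+. Count: 2.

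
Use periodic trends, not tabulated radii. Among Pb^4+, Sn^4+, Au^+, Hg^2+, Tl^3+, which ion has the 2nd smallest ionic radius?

Pb^4+

Sn^4+: 46 e⁻, Z=50, Pb^4+: 78 e⁻, Z=82, Tl^3+: 78 e⁻, Z=81, Hg^2+: 78 e⁻, Z=80, Au^+: 78 e⁻, Z=79. Sn^4+ < Pb^4+ (same group, period 5 vs 6); Pb^4+ < Tl^3+ (both 78 e⁻, Z=82>81); Tl^3+ < Hg^2+ (both 78 e⁻, Z=81>80); Hg^2+ < Au^+ (isoelectronic, higher Z=80 is smaller).
Full ascending order: Sn^4+ < Pb^4+ < Tl^3+ < Hg^2+ < Au^+. Counting from the smallest, position 2 is Pb^4+.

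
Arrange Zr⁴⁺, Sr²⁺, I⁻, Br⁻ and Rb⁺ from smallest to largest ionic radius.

Zr⁴⁺ < Sr²⁺ < Rb⁺ < Br⁻ < I⁻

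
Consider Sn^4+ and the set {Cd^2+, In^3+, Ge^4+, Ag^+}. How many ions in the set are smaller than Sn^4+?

First list Z and electron count for each: Ge^4+ has 28 e⁻ (Z=32), Sn^4+ has 46 e⁻ (Z=50), In^3+ has 46 e⁻ (Z=49), Cd^2+ has 46 e⁻ (Z=48), Ag^+ has 46 e⁻ (Z=47). Ge^4+ < Sn^4+ (same group, period 4 vs 5); Sn^4+ < In^3+ (both 46 e⁻, Z=50>49); In^3+ < Cd^2+ (both 46 e⁻, Z=49>48); Cd^2+ < Ag^+ (isoelectronic, higher Z=48 is smaller).
Relative to Sn^4+, the ions that are smaller are Ge^4+. So 1 is smaller.

1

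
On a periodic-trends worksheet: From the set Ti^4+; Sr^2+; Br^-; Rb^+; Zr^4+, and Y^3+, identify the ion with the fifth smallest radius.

Rb^+

Tabulating Z and e⁻: Ti^4+: 18 e⁻, Z=22, Zr^4+: 36 e⁻, Z=40, Y^3+: 36 e⁻, Z=39, Sr^2+: 36 e⁻, Z=38, Rb^+: 36 e⁻, Z=37, Br^-: 36 e⁻, Z=35. Ti^4+ < Zr^4+ (same group, 1 shell fewer); Zr^4+ < Y^3+ (both 36 e⁻, Z=40>39); Y^3+ < Sr^2+ (both 36 e⁻, Z=39>38); Sr^2+ < Rb^+ (isoelectronic, higher Z=38 is smaller); Rb^+ < Br^- (isoelectronic, higher Z=37 is smaller).
That gives Ti^4+ < Zr^4+ < Y^3+ < Sr^2+ < Rb^+ < Br^-. From the smallest end, number 5 is Rb^+.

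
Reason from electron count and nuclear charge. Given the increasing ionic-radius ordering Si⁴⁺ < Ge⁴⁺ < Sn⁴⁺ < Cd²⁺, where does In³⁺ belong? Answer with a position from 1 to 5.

First list Z and electron count for each: Si⁴⁺ has 10 e⁻ (Z=14), Ge⁴⁺ has 28 e⁻ (Z=32), Sn⁴⁺ has 46 e⁻ (Z=50), In³⁺ has 46 e⁻ (Z=49), Cd²⁺ has 46 e⁻ (Z=48). Si⁴⁺ < Ge⁴⁺ (same group, period 3 vs 4); Ge⁴⁺ < Sn⁴⁺ (same group, period 4 vs 5); Sn⁴⁺ < In³⁺ (isoelectronic, higher Z=50 is smaller); In³⁺ < Cd²⁺ (isoelectronic, higher Z=49 is smaller).
The complete sequence is Si⁴⁺ < Ge⁴⁺ < Sn⁴⁺ < In³⁺ < Cd²⁺. In³⁺ sits at position 4.

4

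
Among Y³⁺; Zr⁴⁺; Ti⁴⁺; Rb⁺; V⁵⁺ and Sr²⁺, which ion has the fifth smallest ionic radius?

First list Z and electron count for each: V⁵⁺ has 18 e⁻ (Z=23), Ti⁴⁺ has 18 e⁻ (Z=22), Zr⁴⁺ has 36 e⁻ (Z=40), Y³⁺ has 36 e⁻ (Z=39), Sr²⁺ has 36 e⁻ (Z=38), Rb⁺ has 36 e⁻ (Z=37). V⁵⁺ < Ti⁴⁺ (both 18 e⁻, Z=23>22); Ti⁴⁺ < Zr⁴⁺ (same group, 1 shell fewer); Zr⁴⁺ < Y³⁺ (both 36 e⁻, Z=40>39); Y³⁺ < Sr²⁺ (isoelectronic, higher Z=39 is smaller); Sr²⁺ < Rb⁺ (both 36 e⁻, Z=38>37).
Ordering: V⁵⁺ < Ti⁴⁺ < Zr⁴⁺ < Y³⁺ < Sr²⁺ < Rb⁺. The fifth smallest is Sr²⁺.

Sr²⁺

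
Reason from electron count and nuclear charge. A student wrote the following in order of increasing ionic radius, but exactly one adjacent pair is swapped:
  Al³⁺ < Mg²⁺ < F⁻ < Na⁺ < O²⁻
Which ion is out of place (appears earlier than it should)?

F⁻

Scanning neighbour by neighbour, only F⁻/Na⁺ violates a trend: they are isoelectronic (10 e⁻) and Na has more protons than F (11 vs 9), making Na⁺ smaller. That makes F⁻ the one sitting a position early relative to where it belongs.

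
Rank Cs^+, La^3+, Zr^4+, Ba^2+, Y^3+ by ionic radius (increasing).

Work out protons and electrons: Zr^4+ has 36 e⁻ (Z=40), Y^3+ has 36 e⁻ (Z=39), La^3+ has 54 e⁻ (Z=57), Ba^2+ has 54 e⁻ (Z=56), Cs^+ has 54 e⁻ (Z=55). Zr^4+ < Y^3+ (isoelectronic, higher Z=40 is smaller); Y^3+ < La^3+ (same group, 1 shell fewer); La^3+ < Ba^2+ (isoelectronic, higher Z=57 is smaller); Ba^2+ < Cs^+ (isoelectronic, higher Z=56 is smaller).

Zr^4+ < Y^3+ < La^3+ < Ba^2+ < Cs^+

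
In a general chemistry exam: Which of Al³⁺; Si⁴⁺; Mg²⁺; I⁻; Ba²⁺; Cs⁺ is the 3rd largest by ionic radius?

Ba²⁺

Electron counts and nuclear charges: Si⁴⁺ has 10 e⁻ (Z=14), Al³⁺ has 10 e⁻ (Z=13), Mg²⁺ has 10 e⁻ (Z=12), Ba²⁺ has 54 e⁻ (Z=56), Cs⁺ has 54 e⁻ (Z=55), I⁻ has 54 e⁻ (Z=53). Si⁴⁺ < Al³⁺ (isoelectronic, higher Z=14 is smaller); Al³⁺ < Mg²⁺ (isoelectronic, higher Z=13 is smaller); Mg²⁺ < Ba²⁺ (same group, 3 shells fewer); Ba²⁺ < Cs⁺ (both 54 e⁻, Z=56>55); Cs⁺ < I⁻ (both 54 e⁻, Z=55>53).
So the order is Si⁴⁺ < Al³⁺ < Mg²⁺ < Ba²⁺ < Cs⁺ < I⁻; the 3rd-largest ion is Ba²⁺.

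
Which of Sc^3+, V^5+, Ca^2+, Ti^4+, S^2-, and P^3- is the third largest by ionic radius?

Ca^2+

All of these have 18 electrons (isoelectronic). With the same electron cloud, the ion with the most protons pulls it in tightest. Nuclear charges: V^5+ (Z=23), Ti^4+ (Z=22), Sc^3+ (Z=21), Ca^2+ (Z=20), S^2- (Z=16), P^3- (Z=15). Highest Z is smallest.
Full ascending order: V^5+ < Ti^4+ < Sc^3+ < Ca^2+ < S^2- < P^3-. Counting from the largest, position 3 is Ca^2+.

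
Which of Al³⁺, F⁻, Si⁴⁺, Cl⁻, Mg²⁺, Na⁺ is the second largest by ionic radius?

F⁻

Si⁴⁺ (Z=14, 10 e⁻), Al³⁺ (Z=13, 10 e⁻), Mg²⁺ (Z=12, 10 e⁻), Na⁺ (Z=11, 10 e⁻), F⁻ (Z=9, 10 e⁻), Cl⁻ (Z=17, 18 e⁻). Si⁴⁺ < Al³⁺ (isoelectronic, higher Z=14 is smaller); Al³⁺ < Mg²⁺ (both 10 e⁻, Z=13>12); Mg²⁺ < Na⁺ (both 10 e⁻, Z=12>11); Na⁺ < F⁻ (isoelectronic, higher Z=11 is smaller); F⁻ < Cl⁻ (same group, 1 shell fewer).
Full ascending order: Si⁴⁺ < Al³⁺ < Mg²⁺ < Na⁺ < F⁻ < Cl⁻. Counting from the largest, position 2 is F⁻.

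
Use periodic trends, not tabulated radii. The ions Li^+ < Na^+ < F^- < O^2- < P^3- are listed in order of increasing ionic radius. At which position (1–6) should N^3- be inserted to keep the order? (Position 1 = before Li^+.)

Li^+ (Z=3, 2 e⁻), Na^+ (Z=11, 10 e⁻), F^- (Z=9, 10 e⁻), O^2- (Z=8, 10 e⁻), N^3- (Z=7, 10 e⁻), P^3- (Z=15, 18 e⁻). Li^+ < Na^+ (same group, 1 shell fewer); Na^+ < F^- (isoelectronic, higher Z=11 is smaller); F^- < O^2- (both 10 e⁻, Z=9>8); O^2- < N^3- (isoelectronic, higher Z=8 is smaller); N^3- < P^3- (same group, period 2 vs 3).
The complete sequence is Li^+ < Na^+ < F^- < O^2- < N^3- < P^3-. N^3- sits at position 5.

5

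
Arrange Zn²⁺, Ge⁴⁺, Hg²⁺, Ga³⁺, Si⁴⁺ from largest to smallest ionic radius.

Hg²⁺ > Zn²⁺ > Ga³⁺ > Ge⁴⁺ > Si⁴⁺

Electron counts and nuclear charges: Si⁴⁺: 10 e⁻, Z=14, Ge⁴⁺: 28 e⁻, Z=32, Ga³⁺: 28 e⁻, Z=31, Zn²⁺: 28 e⁻, Z=30, Hg²⁺: 78 e⁻, Z=80. Si⁴⁺ < Ge⁴⁺ (same group, period 3 vs 4); Ge⁴⁺ < Ga³⁺ (both 28 e⁻, Z=32>31); Ga³⁺ < Zn²⁺ (isoelectronic, higher Z=31 is smaller); Zn²⁺ < Hg²⁺ (same group, period 4 vs 6).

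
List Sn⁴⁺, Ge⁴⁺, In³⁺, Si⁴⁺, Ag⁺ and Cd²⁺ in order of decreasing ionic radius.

Ag⁺ > Cd²⁺ > In³⁺ > Sn⁴⁺ > Ge⁴⁺ > Si⁴⁺

Electron counts and nuclear charges: Si⁴⁺ has 10 e⁻ (Z=14), Ge⁴⁺ has 28 e⁻ (Z=32), Sn⁴⁺ has 46 e⁻ (Z=50), In³⁺ has 46 e⁻ (Z=49), Cd²⁺ has 46 e⁻ (Z=48), Ag⁺ has 46 e⁻ (Z=47). Si⁴⁺ < Ge⁴⁺ (same group, period 3 vs 4); Ge⁴⁺ < Sn⁴⁺ (same group, period 4 vs 5); Sn⁴⁺ < In³⁺ (isoelectronic, higher Z=50 is smaller); In³⁺ < Cd²⁺ (isoelectronic, higher Z=49 is smaller); Cd²⁺ < Ag⁺ (both 46 e⁻, Z=48>47).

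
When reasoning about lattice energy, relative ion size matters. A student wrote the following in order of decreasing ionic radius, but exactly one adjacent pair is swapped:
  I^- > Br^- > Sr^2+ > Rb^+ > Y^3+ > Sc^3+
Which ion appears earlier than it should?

Compare adjacent ions: they are isoelectronic (36 e⁻) and Sr has more protons than Rb (38 vs 37), making Sr^2+ smaller — yet in this decreasing list Sr^2+ sits before Rb^+. Nothing else is reversed, so Sr^2+ should move one place to the right.

Sr^2+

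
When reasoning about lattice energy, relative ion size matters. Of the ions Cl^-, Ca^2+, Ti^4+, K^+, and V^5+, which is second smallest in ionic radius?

Ti^4+

Each ion has 18 electrons. The ranking follows nuclear charge in reverse — greater Z gives a smaller radius. V^5+ (Z=23), Ti^4+ (Z=22), Ca^2+ (Z=20), K^+ (Z=19), Cl^- (Z=17).
So the order is V^5+ < Ti^4+ < Ca^2+ < K^+ < Cl^-; the 2nd-smallest ion is Ti^4+.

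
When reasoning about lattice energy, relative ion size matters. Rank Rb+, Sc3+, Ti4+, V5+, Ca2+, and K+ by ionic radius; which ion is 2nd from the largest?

Work out protons and electrons: V5+ (Z=23, 18 e⁻), Ti4+ (Z=22, 18 e⁻), Sc3+ (Z=21, 18 e⁻), Ca2+ (Z=20, 18 e⁻), K+ (Z=19, 18 e⁻), Rb+ (Z=37, 36 e⁻). V5+ < Ti4+ (both 18 e⁻, Z=23>22); Ti4+ < Sc3+ (both 18 e⁻, Z=22>21); Sc3+ < Ca2+ (both 18 e⁻, Z=21>20); Ca2+ < K+ (both 18 e⁻, Z=20>19); K+ < Rb+ (same group, 1 shell fewer).
So the order is V5+ < Ti4+ < Sc3+ < Ca2+ < K+ < Rb+; the 2nd-largest ion is K+.

K+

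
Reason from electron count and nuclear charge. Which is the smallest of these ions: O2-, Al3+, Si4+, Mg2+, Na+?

These species are isoelectronic with 10 electrons. The only difference is the number of protons: Si4+ (Z=14), Al3+ (Z=13), Mg2+ (Z=12), Na+ (Z=11), O2- (Z=8). The strongest nuclear pull (Si4+) gives the smallest ion.

Si4+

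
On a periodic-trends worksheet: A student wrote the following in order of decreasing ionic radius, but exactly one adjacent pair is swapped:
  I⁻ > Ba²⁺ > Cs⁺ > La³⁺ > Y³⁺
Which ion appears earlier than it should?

Ba²⁺

Check each adjacent pair. Ba²⁺ and Cs⁺ are reversed: both have 54 electrons but Z(Ba)=56 > Z(Cs)=55, so Ba²⁺ should be the smaller of the two. No other neighbouring pair contradicts the periodic trends, so Ba²⁺ is the ion listed too early.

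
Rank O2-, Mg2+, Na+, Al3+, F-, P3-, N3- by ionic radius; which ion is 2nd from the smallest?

Tabulating Z and e⁻: Al3+ (Z=13, 10 e⁻), Mg2+ (Z=12, 10 e⁻), Na+ (Z=11, 10 e⁻), F- (Z=9, 10 e⁻), O2- (Z=8, 10 e⁻), N3- (Z=7, 10 e⁻), P3- (Z=15, 18 e⁻). Al3+ < Mg2+ (isoelectronic, higher Z=13 is smaller); Mg2+ < Na+ (both 10 e⁻, Z=12>11); Na+ < F- (both 10 e⁻, Z=11>9); F- < O2- (isoelectronic, higher Z=9 is smaller); O2- < N3- (both 10 e⁻, Z=8>7); N3- < P3- (same group, period 2 vs 3).
That gives Al3+ < Mg2+ < Na+ < F- < O2- < N3- < P3-. From the smallest end, number 2 is Mg2+.

Mg2+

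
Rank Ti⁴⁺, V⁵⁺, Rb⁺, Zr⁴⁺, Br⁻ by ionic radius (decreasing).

Br⁻ > Rb⁺ > Zr⁴⁺ > Ti⁴⁺ > V⁵⁺

Tabulating Z and e⁻: V⁵⁺: 18 e⁻, Z=23, Ti⁴⁺: 18 e⁻, Z=22, Zr⁴⁺: 36 e⁻, Z=40, Rb⁺: 36 e⁻, Z=37, Br⁻: 36 e⁻, Z=35. V⁵⁺ < Ti⁴⁺ (both 18 e⁻, Z=23>22); Ti⁴⁺ < Zr⁴⁺ (same group, period 4 vs 5); Zr⁴⁺ < Rb⁺ (both 36 e⁻, Z=40>37); Rb⁺ < Br⁻ (isoelectronic, higher Z=37 is smaller).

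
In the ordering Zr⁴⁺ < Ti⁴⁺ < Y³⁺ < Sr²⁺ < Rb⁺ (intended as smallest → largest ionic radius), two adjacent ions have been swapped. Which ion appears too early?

Zr⁴⁺

The pair Zr⁴⁺, Ti⁴⁺ is the wrong way round — Ti⁴⁺ and Zr⁴⁺ are in one column with the same charge; the lighter period-4 ion has one fewer shell and is smaller. All other adjacent pairs agree with periodic trends, so Zr⁴⁺ is the misplaced ion.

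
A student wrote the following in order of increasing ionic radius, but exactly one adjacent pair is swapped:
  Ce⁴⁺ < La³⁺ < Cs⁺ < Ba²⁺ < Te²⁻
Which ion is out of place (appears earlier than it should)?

Check each adjacent pair. Cs⁺ and Ba²⁺ are reversed: Ba²⁺ and Cs⁺ share 54 electrons; the higher nuclear charge on Ba (Z=56) contracts it more, so Ba²⁺ < Cs⁺. No other neighbouring pair contradicts the periodic trends, so Cs⁺ is the ion listed too early.

Cs⁺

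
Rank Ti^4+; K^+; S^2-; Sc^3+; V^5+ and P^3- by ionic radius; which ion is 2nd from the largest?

S^2-

All of these have 18 electrons (isoelectronic). With the same electron cloud, the ion with the most protons pulls it in tightest. Nuclear charges: V^5+ (Z=23), Ti^4+ (Z=22), Sc^3+ (Z=21), K^+ (Z=19), S^2- (Z=16), P^3- (Z=15). Highest Z is smallest.
Full ascending order: V^5+ < Ti^4+ < Sc^3+ < K^+ < S^2- < P^3-. Counting from the largest, position 2 is S^2-.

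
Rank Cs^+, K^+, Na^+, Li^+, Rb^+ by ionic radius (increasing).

These ions sit in one column with identical charge. Each step down the periodic table adds a principal shell, increasing the radius.

Li^+ < Na^+ < K^+ < Rb^+ < Cs^+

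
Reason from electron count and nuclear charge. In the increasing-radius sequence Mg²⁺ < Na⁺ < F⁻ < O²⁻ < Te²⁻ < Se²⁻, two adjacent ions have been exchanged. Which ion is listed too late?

Check each adjacent pair. Te²⁻ and Se²⁻ are reversed: same group and charge — period 4 sits above period 5, so Se²⁻ is smaller. No other neighbouring pair contradicts the periodic trends, so Se²⁻ is the ion listed too late.

Se²⁻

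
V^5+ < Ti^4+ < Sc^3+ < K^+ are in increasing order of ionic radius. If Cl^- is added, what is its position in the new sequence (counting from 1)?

Each ion has 18 electrons. The ranking follows nuclear charge in reverse — greater Z gives a smaller radius. V^5+ (Z=23), Ti^4+ (Z=22), Sc^3+ (Z=21), K^+ (Z=19), Cl^- (Z=17).
Putting Cl^- in gives V^5+ < Ti^4+ < Sc^3+ < K^+ < Cl^-; it lands at slot 5.

5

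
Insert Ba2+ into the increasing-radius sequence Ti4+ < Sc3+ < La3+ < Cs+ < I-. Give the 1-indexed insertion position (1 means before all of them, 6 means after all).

Ti4+ has 18 e⁻ (Z=22), Sc3+ has 18 e⁻ (Z=21), La3+ has 54 e⁻ (Z=57), Ba2+ has 54 e⁻ (Z=56), Cs+ has 54 e⁻ (Z=55), I- has 54 e⁻ (Z=53). Ti4+ < Sc3+ (isoelectronic, higher Z=22 is smaller); Sc3+ < La3+ (same group, period 4 vs 6); La3+ < Ba2+ (both 54 e⁻, Z=57>56); Ba2+ < Cs+ (both 54 e⁻, Z=56>55); Cs+ < I- (both 54 e⁻, Z=55>53).
Putting Ba2+ in gives Ti4+ < Sc3+ < La3+ < Ba2+ < Cs+ < I-; it lands at slot 4.

4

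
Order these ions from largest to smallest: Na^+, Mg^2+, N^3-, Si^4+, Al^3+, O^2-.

N^3- > O^2- > Na^+ > Mg^2+ > Al^3+ > Si^4+

All of these have 10 electrons (isoelectronic). With the same electron cloud, the ion with the most protons pulls it in tightest. Nuclear charges: Si^4+ (Z=14), Al^3+ (Z=13), Mg^2+ (Z=12), Na^+ (Z=11), O^2- (Z=8), N^3- (Z=7). Highest Z is smallest.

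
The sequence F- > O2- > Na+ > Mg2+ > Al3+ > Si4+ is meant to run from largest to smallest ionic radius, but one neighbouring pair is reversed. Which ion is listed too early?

The pair F-, O2- is the wrong way round — they are isoelectronic (10 e⁻) and F has more protons than O (9 vs 8), making F- smaller. All other adjacent pairs agree with periodic trends, so F- is the misplaced ion.

F-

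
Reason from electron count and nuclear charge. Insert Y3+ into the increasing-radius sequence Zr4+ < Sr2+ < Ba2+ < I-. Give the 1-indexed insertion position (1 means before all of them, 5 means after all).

2

Work out protons and electrons: Zr4+ (Z=40, 36 e⁻), Y3+ (Z=39, 36 e⁻), Sr2+ (Z=38, 36 e⁻), Ba2+ (Z=56, 54 e⁻), I- (Z=53, 54 e⁻). Zr4+ < Y3+ (both 36 e⁻, Z=40>39); Y3+ < Sr2+ (isoelectronic, higher Z=39 is smaller); Sr2+ < Ba2+ (same group, period 5 vs 6); Ba2+ < I- (isoelectronic, higher Z=56 is smaller).
The complete sequence is Zr4+ < Y3+ < Sr2+ < Ba2+ < I-. Y3+ sits at position 2.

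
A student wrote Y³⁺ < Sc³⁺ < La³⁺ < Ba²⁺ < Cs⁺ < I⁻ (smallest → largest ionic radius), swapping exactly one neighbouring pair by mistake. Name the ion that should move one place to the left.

Compare adjacent ions: Sc³⁺ and Y³⁺ are in one column with the same charge; the lighter period-4 ion has one fewer shell and is smaller — yet in this increasing list Y³⁺ sits before Sc³⁺. Nothing else is reversed, so Sc³⁺ should move one place to the left.

Sc³⁺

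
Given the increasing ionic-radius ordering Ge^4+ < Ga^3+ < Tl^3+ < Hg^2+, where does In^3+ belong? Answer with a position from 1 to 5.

Tabulating Z and e⁻: Ge^4+ has 28 e⁻ (Z=32), Ga^3+ has 28 e⁻ (Z=31), In^3+ has 46 e⁻ (Z=49), Tl^3+ has 78 e⁻ (Z=81), Hg^2+ has 78 e⁻ (Z=80). Ge^4+ < Ga^3+ (both 28 e⁻, Z=32>31); Ga^3+ < In^3+ (same group, period 4 vs 5); In^3+ < Tl^3+ (same group, 1 shell fewer); Tl^3+ < Hg^2+ (isoelectronic, higher Z=81 is smaller).
With In^3+ included the full order is Ge^4+ < Ga^3+ < In^3+ < Tl^3+ < Hg^2+, so it takes position 3.

3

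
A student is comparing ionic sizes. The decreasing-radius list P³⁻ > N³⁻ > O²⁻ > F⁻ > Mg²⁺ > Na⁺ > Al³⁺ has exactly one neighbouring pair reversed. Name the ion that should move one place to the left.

Na⁺

Compare adjacent ions: they are isoelectronic (10 e⁻) and Mg has more protons than Na (12 vs 11), making Mg²⁺ smaller — yet in this decreasing list Mg²⁺ sits before Na⁺. Nothing else is reversed, so Na⁺ should move one place to the left.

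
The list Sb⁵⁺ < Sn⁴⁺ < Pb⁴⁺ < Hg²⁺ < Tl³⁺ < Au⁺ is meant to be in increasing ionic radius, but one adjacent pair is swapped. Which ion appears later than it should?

Compare adjacent ions: Tl³⁺ and Hg²⁺ share 78 electrons; the higher nuclear charge on Tl (Z=81) contracts it more, so Tl³⁺ < Hg²⁺ — yet in this increasing list Hg²⁺ sits before Tl³⁺. Nothing else is reversed, so Tl³⁺ should move one place to the left.

Tl³⁺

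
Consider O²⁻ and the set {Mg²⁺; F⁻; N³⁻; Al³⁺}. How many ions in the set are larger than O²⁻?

These species are isoelectronic with 10 electrons. The only difference is the number of protons: Al³⁺ (Z=13), Mg²⁺ (Z=12), F⁻ (Z=9), O²⁻ (Z=8), N³⁻ (Z=7). The strongest nuclear pull (Al³⁺) gives the smallest ion.
Ordering all of them (including O²⁻) by radius gives Al³⁺ < Mg²⁺ < F⁻ < O²⁻ < N³⁻. That's 1.

1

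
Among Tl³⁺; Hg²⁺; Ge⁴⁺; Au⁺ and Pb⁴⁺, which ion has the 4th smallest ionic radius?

Hg²⁺

First list Z and electron count for each: Ge⁴⁺ (Z=32, 28 e⁻), Pb⁴⁺ (Z=82, 78 e⁻), Tl³⁺ (Z=81, 78 e⁻), Hg²⁺ (Z=80, 78 e⁻), Au⁺ (Z=79, 78 e⁻). Ge⁴⁺ < Pb⁴⁺ (same group, period 4 vs 6); Pb⁴⁺ < Tl³⁺ (both 78 e⁻, Z=82>81); Tl³⁺ < Hg²⁺ (isoelectronic, higher Z=81 is smaller); Hg²⁺ < Au⁺ (isoelectronic, higher Z=80 is smaller).
Ordering: Ge⁴⁺ < Pb⁴⁺ < Tl³⁺ < Hg²⁺ < Au⁺. The 4th smallest is Hg²⁺.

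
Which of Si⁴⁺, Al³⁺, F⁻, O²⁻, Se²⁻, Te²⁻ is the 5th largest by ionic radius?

Al³⁺

Electron counts and nuclear charges: Si⁴⁺: 10 e⁻, Z=14, Al³⁺: 10 e⁻, Z=13, F⁻: 10 e⁻, Z=9, O²⁻: 10 e⁻, Z=8, Se²⁻: 36 e⁻, Z=34, Te²⁻: 54 e⁻, Z=52. Si⁴⁺ < Al³⁺ (isoelectronic, higher Z=14 is smaller); Al³⁺ < F⁻ (both 10 e⁻, Z=13>9); F⁻ < O²⁻ (both 10 e⁻, Z=9>8); O²⁻ < Se²⁻ (same group, 2 shells fewer); Se²⁻ < Te²⁻ (same group, period 4 vs 5).
Full ascending order: Si⁴⁺ < Al³⁺ < F⁻ < O²⁻ < Se²⁻ < Te²⁻. Counting from the largest, position 5 is Al³⁺.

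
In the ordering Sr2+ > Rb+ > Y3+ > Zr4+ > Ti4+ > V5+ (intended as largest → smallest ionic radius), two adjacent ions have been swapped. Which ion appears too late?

Compare adjacent ions: Sr2+ and Rb+ share 36 electrons; the higher nuclear charge on Sr (Z=38) contracts it more, so Sr2+ < Rb+ — yet in this decreasing list Sr2+ sits before Rb+. Nothing else is reversed, so Rb+ should move one place to the left.

Rb+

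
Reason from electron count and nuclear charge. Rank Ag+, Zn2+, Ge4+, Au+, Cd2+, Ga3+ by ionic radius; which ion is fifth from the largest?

Ga3+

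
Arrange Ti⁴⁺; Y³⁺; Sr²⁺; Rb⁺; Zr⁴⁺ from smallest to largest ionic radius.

Ti⁴⁺ < Zr⁴⁺ < Y³⁺ < Sr²⁺ < Rb⁺

Electron counts and nuclear charges: Ti⁴⁺: 18 e⁻, Z=22, Zr⁴⁺: 36 e⁻, Z=40, Y³⁺: 36 e⁻, Z=39, Sr²⁺: 36 e⁻, Z=38, Rb⁺: 36 e⁻, Z=37. Ti⁴⁺ < Zr⁴⁺ (same group, 1 shell fewer); Zr⁴⁺ < Y³⁺ (isoelectronic, higher Z=40 is smaller); Y³⁺ < Sr²⁺ (isoelectronic, higher Z=39 is smaller); Sr²⁺ < Rb⁺ (both 36 e⁻, Z=38>37).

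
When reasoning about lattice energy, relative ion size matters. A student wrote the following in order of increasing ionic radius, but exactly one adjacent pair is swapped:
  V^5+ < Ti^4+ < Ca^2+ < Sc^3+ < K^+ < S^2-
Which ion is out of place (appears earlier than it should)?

Compare adjacent ions: both have 18 electrons but Z(Sc)=21 > Z(Ca)=20, so Sc^3+ should be the smaller of the two — yet in this increasing list Ca^2+ sits before Sc^3+. Nothing else is reversed, so Ca^2+ should move one place to the right.

Ca^2+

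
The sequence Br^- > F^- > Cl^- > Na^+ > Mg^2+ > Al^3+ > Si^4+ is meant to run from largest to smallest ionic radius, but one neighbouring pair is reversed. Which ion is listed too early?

The pair F^-, Cl^- is the wrong way round — both in group 17 with the same charge; F^- (period 2) has the smaller radius. All other adjacent pairs agree with periodic trends, so F^- is the misplaced ion.

F^-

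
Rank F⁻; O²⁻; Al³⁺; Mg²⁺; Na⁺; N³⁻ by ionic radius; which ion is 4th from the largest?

Na⁺

Each ion has 10 electrons. The ranking follows nuclear charge in reverse — greater Z gives a smaller radius. Al³⁺ (Z=13), Mg²⁺ (Z=12), Na⁺ (Z=11), F⁻ (Z=9), O²⁻ (Z=8), N³⁻ (Z=7).
That gives Al³⁺ < Mg²⁺ < Na⁺ < F⁻ < O²⁻ < N³⁻. From the largest end, number 4 is Na⁺.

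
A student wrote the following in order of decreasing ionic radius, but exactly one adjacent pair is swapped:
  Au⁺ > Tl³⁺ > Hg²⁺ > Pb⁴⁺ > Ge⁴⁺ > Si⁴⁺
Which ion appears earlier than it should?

Tl³⁺

Scanning neighbour by neighbour, only Tl³⁺/Hg²⁺ violates a trend: both have 78 electrons but Z(Tl)=81 > Z(Hg)=80, so Tl³⁺ should be the smaller of the two. That makes Tl³⁺ the one sitting a position early relative to where it belongs.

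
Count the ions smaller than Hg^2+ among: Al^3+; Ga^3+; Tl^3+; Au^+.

3

Work out protons and electrons: Al^3+: 10 e⁻, Z=13, Ga^3+: 28 e⁻, Z=31, Tl^3+: 78 e⁻, Z=81, Hg^2+: 78 e⁻, Z=80, Au^+: 78 e⁻, Z=79. Al^3+ < Ga^3+ (same group, period 3 vs 4); Ga^3+ < Tl^3+ (same group, period 4 vs 6); Tl^3+ < Hg^2+ (both 78 e⁻, Z=81>80); Hg^2+ < Au^+ (isoelectronic, higher Z=80 is smaller).
Placing each against Hg^2+: smaller — Al^3+, Ga^3+, Tl^3+; larger — Au^+. Count: 3.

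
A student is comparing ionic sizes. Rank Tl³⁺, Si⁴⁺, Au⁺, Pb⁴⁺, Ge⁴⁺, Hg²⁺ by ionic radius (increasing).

First list Z and electron count for each: Si⁴⁺ (Z=14, 10 e⁻), Ge⁴⁺ (Z=32, 28 e⁻), Pb⁴⁺ (Z=82, 78 e⁻), Tl³⁺ (Z=81, 78 e⁻), Hg²⁺ (Z=80, 78 e⁻), Au⁺ (Z=79, 78 e⁻). Si⁴⁺ < Ge⁴⁺ (same group, 1 shell fewer); Ge⁴⁺ < Pb⁴⁺ (same group, 2 shells fewer); Pb⁴⁺ < Tl³⁺ (both 78 e⁻, Z=82>81); Tl³⁺ < Hg²⁺ (isoelectronic, higher Z=81 is smaller); Hg²⁺ < Au⁺ (both 78 e⁻, Z=80>79).

Si⁴⁺ < Ge⁴⁺ < Pb⁴⁺ < Tl³⁺ < Hg²⁺ < Au⁺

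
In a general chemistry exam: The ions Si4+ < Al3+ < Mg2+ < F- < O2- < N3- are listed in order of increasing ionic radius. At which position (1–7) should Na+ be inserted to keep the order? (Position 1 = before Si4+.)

These species are isoelectronic with 10 electrons. The only difference is the number of protons: Si4+ (Z=14), Al3+ (Z=13), Mg2+ (Z=12), Na+ (Z=11), F- (Z=9), O2- (Z=8), N3- (Z=7). The strongest nuclear pull (Si4+) gives the smallest ion.
Putting Na+ in gives Si4+ < Al3+ < Mg2+ < Na+ < F- < O2- < N3-; it lands at slot 4.

4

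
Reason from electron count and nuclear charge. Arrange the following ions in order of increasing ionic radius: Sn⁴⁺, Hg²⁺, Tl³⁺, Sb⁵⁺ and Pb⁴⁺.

Sb⁵⁺ < Sn⁴⁺ < Pb⁴⁺ < Tl³⁺ < Hg²⁺

First list Z and electron count for each: Sb⁵⁺ has 46 e⁻ (Z=51), Sn⁴⁺ has 46 e⁻ (Z=50), Pb⁴⁺ has 78 e⁻ (Z=82), Tl³⁺ has 78 e⁻ (Z=81), Hg²⁺ has 78 e⁻ (Z=80). Sb⁵⁺ < Sn⁴⁺ (both 46 e⁻, Z=51>50); Sn⁴⁺ < Pb⁴⁺ (same group, 1 shell fewer); Pb⁴⁺ < Tl³⁺ (isoelectronic, higher Z=82 is smaller); Tl³⁺ < Hg²⁺ (isoelectronic, higher Z=81 is smaller).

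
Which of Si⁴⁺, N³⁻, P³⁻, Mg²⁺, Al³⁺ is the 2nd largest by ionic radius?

Si⁴⁺ (Z=14, 10 e⁻), Al³⁺ (Z=13, 10 e⁻), Mg²⁺ (Z=12, 10 e⁻), N³⁻ (Z=7, 10 e⁻), P³⁻ (Z=15, 18 e⁻). Si⁴⁺ < Al³⁺ (both 10 e⁻, Z=14>13); Al³⁺ < Mg²⁺ (isoelectronic, higher Z=13 is smaller); Mg²⁺ < N³⁻ (both 10 e⁻, Z=12>7); N³⁻ < P³⁻ (same group, 1 shell fewer).
That gives Si⁴⁺ < Al³⁺ < Mg²⁺ < N³⁻ < P³⁻. From the largest end, number 2 is N³⁻.

N³⁻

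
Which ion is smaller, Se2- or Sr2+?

Each ion has 36 electrons. The ranking follows nuclear charge in reverse — greater Z gives a smaller radius. Sr2+ (Z=38), Se2- (Z=34).

Sr2+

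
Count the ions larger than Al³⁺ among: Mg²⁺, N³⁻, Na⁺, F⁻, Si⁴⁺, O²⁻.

5

All of these have 10 electrons (isoelectronic). With the same electron cloud, the ion with the most protons pulls it in tightest. Nuclear charges: Si⁴⁺ (Z=14), Al³⁺ (Z=13), Mg²⁺ (Z=12), Na⁺ (Z=11), F⁻ (Z=9), O²⁻ (Z=8), N³⁻ (Z=7). Highest Z is smallest.
Ordering all of them (including Al³⁺) by radius gives Si⁴⁺ < Al³⁺ < Mg²⁺ < Na⁺ < F⁻ < O²⁻ < N³⁻. Count: 5.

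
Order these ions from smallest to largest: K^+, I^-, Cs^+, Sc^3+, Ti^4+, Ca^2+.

Electron counts and nuclear charges: Ti^4+ (Z=22, 18 e⁻), Sc^3+ (Z=21, 18 e⁻), Ca^2+ (Z=20, 18 e⁻), K^+ (Z=19, 18 e⁻), Cs^+ (Z=55, 54 e⁻), I^- (Z=53, 54 e⁻). Ti^4+ < Sc^3+ (both 18 e⁻, Z=22>21); Sc^3+ < Ca^2+ (both 18 e⁻, Z=21>20); Ca^2+ < K^+ (both 18 e⁻, Z=20>19); K^+ < Cs^+ (same group, period 4 vs 6); Cs^+ < I^- (both 54 e⁻, Z=55>53).

Ti^4+ < Sc^3+ < Ca^2+ < K^+ < Cs^+ < I^-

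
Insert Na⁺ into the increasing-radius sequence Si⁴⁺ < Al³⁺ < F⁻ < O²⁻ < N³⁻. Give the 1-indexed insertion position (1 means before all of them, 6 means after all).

3

All of these have 10 electrons (isoelectronic). With the same electron cloud, the ion with the most protons pulls it in tightest. Nuclear charges: Si⁴⁺ (Z=14), Al³⁺ (Z=13), Na⁺ (Z=11), F⁻ (Z=9), O²⁻ (Z=8), N³⁻ (Z=7). Highest Z is smallest.
With Na⁺ included the full order is Si⁴⁺ < Al³⁺ < Na⁺ < F⁻ < O²⁻ < N³⁻, so it takes position 3.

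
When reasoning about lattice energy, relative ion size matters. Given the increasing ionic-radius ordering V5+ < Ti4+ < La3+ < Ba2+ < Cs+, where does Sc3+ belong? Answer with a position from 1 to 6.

V5+ (Z=23, 18 e⁻), Ti4+ (Z=22, 18 e⁻), Sc3+ (Z=21, 18 e⁻), La3+ (Z=57, 54 e⁻), Ba2+ (Z=56, 54 e⁻), Cs+ (Z=55, 54 e⁻). V5+ < Ti4+ (isoelectronic, higher Z=23 is smaller); Ti4+ < Sc3+ (isoelectronic, higher Z=22 is smaller); Sc3+ < La3+ (same group, period 4 vs 6); La3+ < Ba2+ (isoelectronic, higher Z=57 is smaller); Ba2+ < Cs+ (isoelectronic, higher Z=56 is smaller).
Merged order: V5+ < Ti4+ < Sc3+ < La3+ < Ba2+ < Cs+ — Sc3+ is number 3.

3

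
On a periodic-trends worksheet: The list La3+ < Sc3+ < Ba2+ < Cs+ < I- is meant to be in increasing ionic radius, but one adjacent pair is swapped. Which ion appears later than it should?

Scanning neighbour by neighbour, only La3+/Sc3+ violates a trend: same group and charge — period 4 sits above period 6, so Sc3+ is smaller. That makes Sc3+ the one sitting a position late relative to where it belongs.

Sc3+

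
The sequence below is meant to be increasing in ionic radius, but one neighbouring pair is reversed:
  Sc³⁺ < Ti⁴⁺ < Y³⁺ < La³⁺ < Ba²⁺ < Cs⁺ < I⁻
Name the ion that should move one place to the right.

Check each adjacent pair. Sc³⁺ and Ti⁴⁺ are reversed: they are isoelectronic (18 e⁻) and Ti has more protons than Sc (22 vs 21), making Ti⁴⁺ smaller. No other neighbouring pair contradicts the periodic trends, so Sc³⁺ is the ion listed too early.

Sc³⁺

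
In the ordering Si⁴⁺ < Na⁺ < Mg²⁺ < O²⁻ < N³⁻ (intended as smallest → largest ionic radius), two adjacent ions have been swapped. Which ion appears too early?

The pair Na⁺, Mg²⁺ is the wrong way round — Mg²⁺ and Na⁺ share 10 electrons; the higher nuclear charge on Mg (Z=12) contracts it more, so Mg²⁺ < Na⁺. All other adjacent pairs agree with periodic trends, so Na⁺ is the misplaced ion.

Na⁺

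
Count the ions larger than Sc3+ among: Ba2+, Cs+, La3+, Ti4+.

3

Ti4+: 18 e⁻, Z=22, Sc3+: 18 e⁻, Z=21, La3+: 54 e⁻, Z=57, Ba2+: 54 e⁻, Z=56, Cs+: 54 e⁻, Z=55. Ti4+ < Sc3+ (isoelectronic, higher Z=22 is smaller); Sc3+ < La3+ (same group, period 4 vs 6); La3+ < Ba2+ (both 54 e⁻, Z=57>56); Ba2+ < Cs+ (isoelectronic, higher Z=56 is smaller).
Ordering all of them (including Sc3+) by radius gives Ti4+ < Sc3+ < La3+ < Ba2+ < Cs+. So 3 are larger.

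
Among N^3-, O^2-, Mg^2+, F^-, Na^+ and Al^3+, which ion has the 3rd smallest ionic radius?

Na^+

All of these have 10 electrons (isoelectronic). With the same electron cloud, the ion with the most protons pulls it in tightest. Nuclear charges: Al^3+ (Z=13), Mg^2+ (Z=12), Na^+ (Z=11), F^- (Z=9), O^2- (Z=8), N^3- (Z=7). Highest Z is smallest.
Full ascending order: Al^3+ < Mg^2+ < Na^+ < F^- < O^2- < N^3-. Counting from the smallest, position 3 is Na^+.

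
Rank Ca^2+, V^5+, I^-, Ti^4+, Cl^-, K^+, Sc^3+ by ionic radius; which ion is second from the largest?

Work out protons and electrons: V^5+ (Z=23, 18 e⁻), Ti^4+ (Z=22, 18 e⁻), Sc^3+ (Z=21, 18 e⁻), Ca^2+ (Z=20, 18 e⁻), K^+ (Z=19, 18 e⁻), Cl^- (Z=17, 18 e⁻), I^- (Z=53, 54 e⁻). V^5+ < Ti^4+ (isoelectronic, higher Z=23 is smaller); Ti^4+ < Sc^3+ (isoelectronic, higher Z=22 is smaller); Sc^3+ < Ca^2+ (isoelectronic, higher Z=21 is smaller); Ca^2+ < K^+ (both 18 e⁻, Z=20>19); K^+ < Cl^- (both 18 e⁻, Z=19>17); Cl^- < I^- (same group, 2 shells fewer).
Full ascending order: V^5+ < Ti^4+ < Sc^3+ < Ca^2+ < K^+ < Cl^- < I^-. Counting from the largest, position 2 is Cl^-.

Cl^-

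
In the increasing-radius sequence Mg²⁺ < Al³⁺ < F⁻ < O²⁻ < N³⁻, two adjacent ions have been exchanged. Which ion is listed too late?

Al³⁺

Compare adjacent ions: both have 10 electrons but Z(Al)=13 > Z(Mg)=12, so Al³⁺ should be the smaller of the two — yet in this increasing list Mg²⁺ sits before Al³⁺. Nothing else is reversed, so Al³⁺ should move one place to the left.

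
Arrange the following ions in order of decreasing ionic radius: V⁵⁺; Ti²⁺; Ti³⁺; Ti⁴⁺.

Ti²⁺ > Ti³⁺ > Ti⁴⁺ > V⁵⁺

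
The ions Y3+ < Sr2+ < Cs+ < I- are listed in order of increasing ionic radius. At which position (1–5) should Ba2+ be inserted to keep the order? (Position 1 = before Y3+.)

Work out protons and electrons: Y3+ has 36 e⁻ (Z=39), Sr2+ has 36 e⁻ (Z=38), Ba2+ has 54 e⁻ (Z=56), Cs+ has 54 e⁻ (Z=55), I- has 54 e⁻ (Z=53). Y3+ < Sr2+ (isoelectronic, higher Z=39 is smaller); Sr2+ < Ba2+ (same group, 1 shell fewer); Ba2+ < Cs+ (both 54 e⁻, Z=56>55); Cs+ < I- (both 54 e⁻, Z=55>53).
Putting Ba2+ in gives Y3+ < Sr2+ < Ba2+ < Cs+ < I-; it lands at slot 3.

3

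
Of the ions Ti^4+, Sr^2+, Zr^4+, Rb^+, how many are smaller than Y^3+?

Tabulating Z and e⁻: Ti^4+: 18 e⁻, Z=22, Zr^4+: 36 e⁻, Z=40, Y^3+: 36 e⁻, Z=39, Sr^2+: 36 e⁻, Z=38, Rb^+: 36 e⁻, Z=37. Ti^4+ < Zr^4+ (same group, 1 shell fewer); Zr^4+ < Y^3+ (both 36 e⁻, Z=40>39); Y^3+ < Sr^2+ (isoelectronic, higher Z=39 is smaller); Sr^2+ < Rb^+ (both 36 e⁻, Z=38>37).
Relative to Y^3+, the ions that are smaller are Ti^4+, Zr^4+. Count: 2.

2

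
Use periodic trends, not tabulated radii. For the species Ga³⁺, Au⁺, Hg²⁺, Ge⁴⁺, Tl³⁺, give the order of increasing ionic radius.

Work out protons and electrons: Ge⁴⁺ (Z=32, 28 e⁻), Ga³⁺ (Z=31, 28 e⁻), Tl³⁺ (Z=81, 78 e⁻), Hg²⁺ (Z=80, 78 e⁻), Au⁺ (Z=79, 78 e⁻). Ge⁴⁺ < Ga³⁺ (both 28 e⁻, Z=32>31); Ga³⁺ < Tl³⁺ (same group, period 4 vs 6); Tl³⁺ < Hg²⁺ (isoelectronic, higher Z=81 is smaller); Hg²⁺ < Au⁺ (both 78 e⁻, Z=80>79).

Ge⁴⁺ < Ga³⁺ < Tl³⁺ < Hg²⁺ < Au⁺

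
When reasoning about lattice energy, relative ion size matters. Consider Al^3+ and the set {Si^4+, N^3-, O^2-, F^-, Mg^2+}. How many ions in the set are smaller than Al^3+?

1

These species are isoelectronic with 10 electrons. The only difference is the number of protons: Si^4+ (Z=14), Al^3+ (Z=13), Mg^2+ (Z=12), F^- (Z=9), O^2- (Z=8), N^3- (Z=7). The strongest nuclear pull (Si^4+) gives the smallest ion.
Placing each against Al^3+: smaller — Si^4+; larger — Mg^2+, F^-, O^2-, N^3-. Count: 1.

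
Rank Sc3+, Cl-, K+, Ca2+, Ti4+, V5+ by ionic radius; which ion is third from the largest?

Ca2+

Isoelectronic series (18 e⁻ each). Size is set by nuclear charge: more protons means a smaller ion. V5+ (Z=23), Ti4+ (Z=22), Sc3+ (Z=21), Ca2+ (Z=20), K+ (Z=19), Cl- (Z=17).
That gives V5+ < Ti4+ < Sc3+ < Ca2+ < K+ < Cl-. From the largest end, number 3 is Ca2+.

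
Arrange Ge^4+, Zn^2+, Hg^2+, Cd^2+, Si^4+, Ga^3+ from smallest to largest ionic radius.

Tabulating Z and e⁻: Si^4+ has 10 e⁻ (Z=14), Ge^4+ has 28 e⁻ (Z=32), Ga^3+ has 28 e⁻ (Z=31), Zn^2+ has 28 e⁻ (Z=30), Cd^2+ has 46 e⁻ (Z=48), Hg^2+ has 78 e⁻ (Z=80). Si^4+ < Ge^4+ (same group, 1 shell fewer); Ge^4+ < Ga^3+ (isoelectronic, higher Z=32 is smaller); Ga^3+ < Zn^2+ (isoelectronic, higher Z=31 is smaller); Zn^2+ < Cd^2+ (same group, 1 shell fewer); Cd^2+ < Hg^2+ (same group, 1 shell fewer).

Si^4+ < Ge^4+ < Ga^3+ < Zn^2+ < Cd^2+ < Hg^2+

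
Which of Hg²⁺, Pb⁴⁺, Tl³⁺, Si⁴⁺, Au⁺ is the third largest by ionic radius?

Tl³⁺

Work out protons and electrons: Si⁴⁺: 10 e⁻, Z=14, Pb⁴⁺: 78 e⁻, Z=82, Tl³⁺: 78 e⁻, Z=81, Hg²⁺: 78 e⁻, Z=80, Au⁺: 78 e⁻, Z=79. Si⁴⁺ < Pb⁴⁺ (same group, 3 shells fewer); Pb⁴⁺ < Tl³⁺ (both 78 e⁻, Z=82>81); Tl³⁺ < Hg²⁺ (both 78 e⁻, Z=81>80); Hg²⁺ < Au⁺ (isoelectronic, higher Z=80 is smaller).
So the order is Si⁴⁺ < Pb⁴⁺ < Tl³⁺ < Hg²⁺ < Au⁺; the 3rd-largest ion is Tl³⁺.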